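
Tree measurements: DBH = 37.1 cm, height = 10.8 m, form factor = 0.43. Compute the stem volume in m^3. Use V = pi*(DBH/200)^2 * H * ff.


Formula: V = pi * (DBH/200)^2 * H * ff
Radius = DBH/200 = 37.1/200 = 0.1855 m
Radius^2 = 0.1855^2 = 0.03441025 m^2
V = pi * 0.03441025 * 10.8 * 0.43
V = 0.502 m^3

0.502


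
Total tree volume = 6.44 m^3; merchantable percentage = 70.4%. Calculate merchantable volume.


Formula: MV = V_total * (merchantable_pct / 100)
Merchantable fraction = 70.4% / 100 = 0.704
MV = 6.44 m^3 * 0.704 = 4.534 m^3

4.534


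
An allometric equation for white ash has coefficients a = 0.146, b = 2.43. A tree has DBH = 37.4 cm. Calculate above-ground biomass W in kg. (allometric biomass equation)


Formula: W = a * DBH^b  (allometric power law)
DBH^b = 37.4^2.43 = 6638.6228
W = 0.146 * 6638.6228 = 969.2 kg

969.2


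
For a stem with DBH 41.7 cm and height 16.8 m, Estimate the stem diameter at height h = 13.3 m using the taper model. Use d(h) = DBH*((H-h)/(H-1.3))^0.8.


Taper: d(h) = DBH * ((H - h) / (H - 1.3))^0.8
Numerator = H - h = 16.8 - 13.3 = 3.5 m
Denominator = H - 1.3 = 16.8 - 1.3 = 15.5 m
Ratio = 3.5 / 15.5 = 0.22581
d = 41.7 * 0.22581^0.8 = 12.7 cm

12.7


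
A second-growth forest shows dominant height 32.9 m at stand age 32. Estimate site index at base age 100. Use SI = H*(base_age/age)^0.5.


Formula: SI = H_dom * (base_age / age)^0.5
Age ratio = 100 / 32 = 3.125
sqrt(age_ratio) = 1.76777
SI = 32.9 * 1.76777 = 58.2 m

58.2


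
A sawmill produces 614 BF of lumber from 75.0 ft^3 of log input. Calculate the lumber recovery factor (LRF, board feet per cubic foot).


Formula: LRF = Lumber Output (BF) / Log Input (ft^3)
LRF = 614 BF / 75.0 ft^3
LRF = 8.19 BF/ft^3

8.19


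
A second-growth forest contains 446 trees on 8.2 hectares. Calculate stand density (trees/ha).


Formula: Stand Density = N_trees / Area_ha
Density = 446 trees / 8.2 ha
Density = 54 trees/ha

54


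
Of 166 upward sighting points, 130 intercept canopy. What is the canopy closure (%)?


Formula: Canopy closure = covered points / total points * 100
Closure = 130 / 166 * 100
Closure = 0.7831 * 100 = 78.3%

78.3


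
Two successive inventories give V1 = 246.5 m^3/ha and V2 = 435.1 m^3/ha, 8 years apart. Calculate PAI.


Formula: PAI = (V_T2 - V_T1) / (T2 - T1)
Volume increment = 435.1 - 246.5 = 188.6 m^3/ha
PAI = 188.6 / 8 = 23.58 m^3/ha/year

23.58


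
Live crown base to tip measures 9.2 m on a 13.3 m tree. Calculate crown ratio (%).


Formula: Crown Ratio = (Crown Length / Total Height) * 100
CR = (9.2 m / 13.3 m) * 100
CR = 0.6917 * 100 = 69.2%

69.2


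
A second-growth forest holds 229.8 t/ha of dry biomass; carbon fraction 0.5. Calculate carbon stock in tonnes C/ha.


Formula: Carbon Stock = Biomass * Carbon Fraction
C = 229.8 t/ha * 0.5
C = 114.9 t C/ha

114.9


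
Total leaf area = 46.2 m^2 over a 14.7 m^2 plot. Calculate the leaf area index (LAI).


Formula: LAI = total leaf area / ground area  (dimensionless)
LAI = 46.2 m^2 / 14.7 m^2
LAI = 3.14

3.14


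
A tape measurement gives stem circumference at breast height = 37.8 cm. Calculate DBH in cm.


Formula: DBH = C / pi
DBH = 37.8 / pi
pi = 3.14159...
DBH = 12.0 cm

12.0


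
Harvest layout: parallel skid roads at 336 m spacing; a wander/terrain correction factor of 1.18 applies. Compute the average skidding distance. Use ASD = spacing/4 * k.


Formula: ASD = (spacing / 4) * correction
Uncorrected distance = spacing / 4 = 336 / 4 = 84 m
ASD = 84 * 1.18 = 99 m

99


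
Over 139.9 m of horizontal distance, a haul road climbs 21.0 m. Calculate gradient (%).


Formula: Gradient = rise / run * 100
Gradient = 21.0 / 139.9 * 100 = 15.0%

15.0


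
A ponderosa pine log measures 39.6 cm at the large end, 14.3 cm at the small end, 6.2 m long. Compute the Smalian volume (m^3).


Smalian: V = (A1 + A2)/2 * L,  A = pi*(D/200)^2
A1 = pi*(39.6/200)^2 = 0.123163 m^2
A2 = pi*(14.3/200)^2 = 0.016061 m^2
V = (0.123163+0.016061)/2*6.2 = 0.4316 m^3

0.4316


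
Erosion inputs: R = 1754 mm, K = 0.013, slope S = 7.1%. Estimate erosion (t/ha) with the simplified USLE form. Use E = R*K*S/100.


Formula: E = R * K * S / 100  (simplified USLE)
R * K = 1754 * 0.013 = 22.802
E = 22.802 * 7.1 / 100 = 1.62 t/ha

1.62


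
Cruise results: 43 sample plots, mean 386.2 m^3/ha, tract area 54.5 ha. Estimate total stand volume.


Formula: Total Volume = Mean Volume per ha * Total Area
Total Volume = 386.2 m^3/ha * 54.5 ha
Total Volume = 21048 m^3

21048


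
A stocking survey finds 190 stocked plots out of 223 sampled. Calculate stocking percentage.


Formula: Stocking % = stocked plots / total plots * 100
Stocking = 190 / 223 * 100
Stocking = 0.852 * 100 = 85.2%

85.2


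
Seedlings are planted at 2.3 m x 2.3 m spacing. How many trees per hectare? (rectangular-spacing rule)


Formula: TPH = 10000 m^2/ha / (spacing_x * spacing_y)
Area per tree = 2.3 m * 2.3 m = 5.29 m^2
TPH = 10000 / 5.29 = 1890 trees/ha

1890


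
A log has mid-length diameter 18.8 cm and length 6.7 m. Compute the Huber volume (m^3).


Huber: V = Am * L,  Am = pi*(Dm/200)^2
Am = pi*(18.8/200)^2 = 0.027759 m^2
V = 0.027759*6.7 = 0.186 m^3

0.186


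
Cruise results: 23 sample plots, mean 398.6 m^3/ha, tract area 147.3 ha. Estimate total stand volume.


Formula: Total Volume = Mean Volume per ha * Total Area
Total Volume = 398.6 m^3/ha * 147.3 ha
Total Volume = 58714 m^3

58714


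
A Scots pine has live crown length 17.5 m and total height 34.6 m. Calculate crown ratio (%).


Formula: Crown Ratio = (Crown Length / Total Height) * 100
CR = (17.5 m / 34.6 m) * 100
CR = 0.5058 * 100 = 50.6%

50.6


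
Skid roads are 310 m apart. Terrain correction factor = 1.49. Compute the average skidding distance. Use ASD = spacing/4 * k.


Formula: ASD = (spacing / 4) * correction
Uncorrected distance = spacing / 4 = 310 / 4 = 77.5 m
ASD = 77.5 * 1.49 = 115 m

115


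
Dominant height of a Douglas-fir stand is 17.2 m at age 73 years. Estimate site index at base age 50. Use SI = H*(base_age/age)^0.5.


Formula: SI = H_dom * (base_age / age)^0.5
Age ratio = 50 / 73 = 0.68493
sqrt(age_ratio) = 0.82761
SI = 17.2 * 0.82761 = 14.2 m

14.2


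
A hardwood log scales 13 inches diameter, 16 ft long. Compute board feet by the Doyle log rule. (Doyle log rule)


Doyle: BF = (D - 4)^2 * L / 16
Adjusted diameter = 13 - 4 = 9 in
(D-4)^2 = 9^2 = 81
BF = 81 * 16 / 16 = 81 BF

81


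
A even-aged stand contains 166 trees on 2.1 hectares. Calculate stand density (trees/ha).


Formula: Stand Density = N_trees / Area_ha
Density = 166 trees / 2.1 ha
Density = 79 trees/ha

79


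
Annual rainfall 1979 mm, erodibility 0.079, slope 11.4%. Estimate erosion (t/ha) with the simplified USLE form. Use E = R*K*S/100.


Formula: E = R * K * S / 100  (simplified USLE)
R * K = 1979 * 0.079 = 156.341
E = 156.341 * 11.4 / 100 = 17.82 t/ha

17.82


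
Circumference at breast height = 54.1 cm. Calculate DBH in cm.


Formula: DBH = C / pi
DBH = 54.1 / pi
pi = 3.14159...
DBH = 17.2 cm

17.2


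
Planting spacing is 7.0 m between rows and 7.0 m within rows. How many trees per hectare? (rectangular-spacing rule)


Formula: TPH = 10000 m^2/ha / (spacing_x * spacing_y)
Area per tree = 7.0 m * 7.0 m = 49.0 m^2
TPH = 10000 / 49.0 = 204 trees/ha

204


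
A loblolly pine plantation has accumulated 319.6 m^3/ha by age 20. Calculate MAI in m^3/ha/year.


Formula: MAI = Total Volume / Stand Age
MAI = 319.6 m^3/ha / 20 years
MAI = 15.98 m^3/ha/year

15.98


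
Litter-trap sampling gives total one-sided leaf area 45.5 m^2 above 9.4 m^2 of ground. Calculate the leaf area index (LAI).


Formula: LAI = total leaf area / ground area  (dimensionless)
LAI = 45.5 m^2 / 9.4 m^2
LAI = 4.84

4.84


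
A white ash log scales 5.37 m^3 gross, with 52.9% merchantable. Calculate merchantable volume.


Formula: MV = V_total * (merchantable_pct / 100)
Merchantable fraction = 52.9% / 100 = 0.529
MV = 5.37 m^3 * 0.529 = 2.841 m^3

2.841


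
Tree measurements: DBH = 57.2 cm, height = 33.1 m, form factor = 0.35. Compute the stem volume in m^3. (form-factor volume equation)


Formula: V = pi * (DBH/200)^2 * H * ff
Radius = DBH/200 = 57.2/200 = 0.286 m
Radius^2 = 0.286^2 = 0.081796 m^2
V = pi * 0.081796 * 33.1 * 0.35
V = 2.977 m^3

2.977


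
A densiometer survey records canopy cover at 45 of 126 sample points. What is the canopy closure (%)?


Formula: Canopy closure = covered points / total points * 100
Closure = 45 / 126 * 100
Closure = 0.3571 * 100 = 35.7%

35.7


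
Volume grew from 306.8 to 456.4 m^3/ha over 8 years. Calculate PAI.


Formula: PAI = (V_T2 - V_T1) / (T2 - T1)
Volume increment = 456.4 - 306.8 = 149.6 m^3/ha
PAI = 149.6 / 8 = 18.7 m^3/ha/year

18.7


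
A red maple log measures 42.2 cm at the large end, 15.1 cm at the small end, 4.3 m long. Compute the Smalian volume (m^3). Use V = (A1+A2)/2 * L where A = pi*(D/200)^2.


Smalian: V = (A1 + A2)/2 * L,  A = pi*(D/200)^2
A1 = pi*(42.2/200)^2 = 0.139867 m^2
A2 = pi*(15.1/200)^2 = 0.017908 m^2
V = (0.139867+0.017908)/2*4.3 = 0.3392 m^3

0.3392


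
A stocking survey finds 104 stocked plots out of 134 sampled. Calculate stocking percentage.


Formula: Stocking % = stocked plots / total plots * 100
Stocking = 104 / 134 * 100
Stocking = 0.7761 * 100 = 77.6%

77.6


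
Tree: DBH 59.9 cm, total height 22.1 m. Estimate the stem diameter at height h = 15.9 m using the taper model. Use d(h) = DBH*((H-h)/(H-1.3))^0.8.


Taper: d(h) = DBH * ((H - h) / (H - 1.3))^0.8
Numerator = H - h = 22.1 - 15.9 = 6.2 m
Denominator = H - 1.3 = 22.1 - 1.3 = 20.8 m
Ratio = 6.2 / 20.8 = 0.29808
d = 59.9 * 0.29808^0.8 = 22.7 cm

22.7


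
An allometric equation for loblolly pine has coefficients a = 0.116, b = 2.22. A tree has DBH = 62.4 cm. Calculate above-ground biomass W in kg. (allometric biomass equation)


Formula: W = a * DBH^b  (allometric power law)
DBH^b = 62.4^2.22 = 9667.4022
W = 0.116 * 9667.4022 = 1121.4 kg

1121.4


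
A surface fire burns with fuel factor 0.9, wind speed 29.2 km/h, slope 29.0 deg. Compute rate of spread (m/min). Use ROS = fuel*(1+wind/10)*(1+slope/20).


Formula: ROS = fuel * (1 + wind/10) * (1 + slope/20)
Wind factor = 1 + 29.2/10 = 3.92
Slope factor = 1 + 29.0/20 = 2.45
ROS = 0.9 * 3.92 * 2.45 = 8.64 m/min

8.64


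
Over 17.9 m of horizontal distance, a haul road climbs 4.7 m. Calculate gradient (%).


Formula: Gradient = rise / run * 100
Gradient = 4.7 / 17.9 * 100 = 26.3%

26.3


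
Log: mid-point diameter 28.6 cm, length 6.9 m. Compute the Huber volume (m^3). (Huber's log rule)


Huber: V = Am * L,  Am = pi*(Dm/200)^2
Am = pi*(28.6/200)^2 = 0.064242 m^2
V = 0.064242*6.9 = 0.4433 m^3

0.4433


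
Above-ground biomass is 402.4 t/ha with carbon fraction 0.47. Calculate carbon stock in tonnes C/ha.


Formula: Carbon Stock = Biomass * Carbon Fraction
C = 402.4 t/ha * 0.47
C = 189.1 t C/ha

189.1


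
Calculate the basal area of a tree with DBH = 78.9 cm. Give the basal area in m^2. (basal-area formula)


Formula: BA = pi * (DBH/2)^2 / 10000  (cm^2 to m^2)
Radius = DBH/2 = 78.9/2 = 39.45 cm
BA = pi * 39.45^2 / 10000
   = 4889.2685 cm^2 / 10000
   = 0.4889 m^2

0.4889


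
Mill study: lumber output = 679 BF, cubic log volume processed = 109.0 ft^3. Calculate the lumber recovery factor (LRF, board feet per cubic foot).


Formula: LRF = Lumber Output (BF) / Log Input (ft^3)
LRF = 679 BF / 109.0 ft^3
LRF = 6.23 BF/ft^3

6.23


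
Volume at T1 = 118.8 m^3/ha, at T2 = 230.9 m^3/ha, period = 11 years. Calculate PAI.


Formula: PAI = (V_T2 - V_T1) / (T2 - T1)
Volume increment = 230.9 - 118.8 = 112.1 m^3/ha
PAI = 112.1 / 11 = 10.19 m^3/ha/year

10.19


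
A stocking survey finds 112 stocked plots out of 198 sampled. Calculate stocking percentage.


Formula: Stocking % = stocked plots / total plots * 100
Stocking = 112 / 198 * 100
Stocking = 0.5657 * 100 = 56.6%

56.6


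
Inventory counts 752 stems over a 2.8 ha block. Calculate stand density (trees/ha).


Formula: Stand Density = N_trees / Area_ha
Density = 752 trees / 2.8 ha
Density = 269 trees/ha

269


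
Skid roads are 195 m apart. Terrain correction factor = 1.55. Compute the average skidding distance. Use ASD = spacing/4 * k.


Formula: ASD = (spacing / 4) * correction
Uncorrected distance = spacing / 4 = 195 / 4 = 48.75 m
ASD = 48.75 * 1.55 = 76 m

76


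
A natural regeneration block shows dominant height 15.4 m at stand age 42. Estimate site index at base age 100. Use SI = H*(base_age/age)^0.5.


Formula: SI = H_dom * (base_age / age)^0.5
Age ratio = 100 / 42 = 2.38095
sqrt(age_ratio) = 1.54303
SI = 15.4 * 1.54303 = 23.8 m

23.8


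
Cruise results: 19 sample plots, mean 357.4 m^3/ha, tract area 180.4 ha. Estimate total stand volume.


Formula: Total Volume = Mean Volume per ha * Total Area
Total Volume = 357.4 m^3/ha * 180.4 ha
Total Volume = 64475 m^3

64475


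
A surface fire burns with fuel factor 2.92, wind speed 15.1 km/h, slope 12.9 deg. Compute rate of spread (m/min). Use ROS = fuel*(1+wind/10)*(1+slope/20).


Formula: ROS = fuel * (1 + wind/10) * (1 + slope/20)
Wind factor = 1 + 15.1/10 = 2.51
Slope factor = 1 + 12.9/20 = 1.645
ROS = 2.92 * 2.51 * 1.645 = 12.06 m/min

12.06


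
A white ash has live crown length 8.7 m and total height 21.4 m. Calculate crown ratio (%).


Formula: Crown Ratio = (Crown Length / Total Height) * 100
CR = (8.7 m / 21.4 m) * 100
CR = 0.4065 * 100 = 40.7%

40.7


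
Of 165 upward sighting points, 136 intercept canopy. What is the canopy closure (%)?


Formula: Canopy closure = covered points / total points * 100
Closure = 136 / 165 * 100
Closure = 0.8242 * 100 = 82.4%

82.4


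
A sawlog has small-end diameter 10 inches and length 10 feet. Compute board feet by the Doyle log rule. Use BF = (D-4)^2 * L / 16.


Doyle: BF = (D - 4)^2 * L / 16
Adjusted diameter = 10 - 4 = 6 in
(D-4)^2 = 6^2 = 36
BF = 36 * 10 / 16 = 23 BF

23


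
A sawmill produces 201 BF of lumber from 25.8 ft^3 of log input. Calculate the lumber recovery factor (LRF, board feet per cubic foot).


Formula: LRF = Lumber Output (BF) / Log Input (ft^3)
LRF = 201 BF / 25.8 ft^3
LRF = 7.79 BF/ft^3

7.79


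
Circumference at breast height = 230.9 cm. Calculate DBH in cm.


Formula: DBH = C / pi
DBH = 230.9 / pi
pi = 3.14159...
DBH = 73.5 cm

73.5


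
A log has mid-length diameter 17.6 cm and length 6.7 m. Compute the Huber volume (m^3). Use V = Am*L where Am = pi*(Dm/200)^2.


Huber: V = Am * L,  Am = pi*(Dm/200)^2
Am = pi*(17.6/200)^2 = 0.024328 m^2
V = 0.024328*6.7 = 0.163 m^3

0.163


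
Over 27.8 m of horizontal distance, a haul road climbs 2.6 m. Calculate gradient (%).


Formula: Gradient = rise / run * 100
Gradient = 2.6 / 27.8 * 100 = 9.4%

9.4


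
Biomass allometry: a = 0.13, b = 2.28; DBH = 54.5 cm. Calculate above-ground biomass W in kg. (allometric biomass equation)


Formula: W = a * DBH^b  (allometric power law)
DBH^b = 54.5^2.28 = 9098.798
W = 0.13 * 9098.798 = 1182.8 kg

1182.8


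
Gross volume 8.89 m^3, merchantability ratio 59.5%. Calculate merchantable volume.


Formula: MV = V_total * (merchantable_pct / 100)
Merchantable fraction = 59.5% / 100 = 0.595
MV = 8.89 m^3 * 0.595 = 5.29 m^3

5.29


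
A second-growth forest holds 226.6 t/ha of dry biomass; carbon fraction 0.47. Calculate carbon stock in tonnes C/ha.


Formula: Carbon Stock = Biomass * Carbon Fraction
C = 226.6 t/ha * 0.47
C = 106.5 t C/ha

106.5


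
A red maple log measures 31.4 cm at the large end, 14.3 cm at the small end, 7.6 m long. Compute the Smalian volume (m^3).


Smalian: V = (A1 + A2)/2 * L,  A = pi*(D/200)^2
A1 = pi*(31.4/200)^2 = 0.077437 m^2
A2 = pi*(14.3/200)^2 = 0.016061 m^2
V = (0.077437+0.016061)/2*7.6 = 0.3553 m^3

0.3553


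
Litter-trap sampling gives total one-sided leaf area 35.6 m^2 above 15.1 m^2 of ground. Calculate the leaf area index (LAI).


Formula: LAI = total leaf area / ground area  (dimensionless)
LAI = 35.6 m^2 / 15.1 m^2
LAI = 2.36

2.36


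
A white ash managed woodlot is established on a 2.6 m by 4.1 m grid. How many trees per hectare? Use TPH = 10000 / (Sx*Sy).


Formula: TPH = 10000 m^2/ha / (spacing_x * spacing_y)
Area per tree = 2.6 m * 4.1 m = 10.66 m^2
TPH = 10000 / 10.66 = 938 trees/ha

938


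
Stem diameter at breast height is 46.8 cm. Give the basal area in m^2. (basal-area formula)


Formula: BA = pi * (DBH/2)^2 / 10000  (cm^2 to m^2)
Radius = DBH/2 = 46.8/2 = 23.4 cm
BA = pi * 23.4^2 / 10000
   = 1720.2105 cm^2 / 10000
   = 0.172 m^2

0.172


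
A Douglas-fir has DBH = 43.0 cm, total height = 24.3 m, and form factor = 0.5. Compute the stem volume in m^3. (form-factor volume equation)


Formula: V = pi * (DBH/200)^2 * H * ff
Radius = DBH/200 = 43.0/200 = 0.215 m
Radius^2 = 0.215^2 = 0.046225 m^2
V = pi * 0.046225 * 24.3 * 0.5
V = 1.764 m^3

1.764


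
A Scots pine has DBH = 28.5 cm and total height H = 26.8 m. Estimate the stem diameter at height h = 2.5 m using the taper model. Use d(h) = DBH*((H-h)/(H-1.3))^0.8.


Taper: d(h) = DBH * ((H - h) / (H - 1.3))^0.8
Numerator = H - h = 26.8 - 2.5 = 24.3 m
Denominator = H - 1.3 = 26.8 - 1.3 = 25.5 m
Ratio = 24.3 / 25.5 = 0.95294
d = 28.5 * 0.95294^0.8 = 27.4 cm

27.4


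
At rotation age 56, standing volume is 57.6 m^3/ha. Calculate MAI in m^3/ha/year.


Formula: MAI = Total Volume / Stand Age
MAI = 57.6 m^3/ha / 56 years
MAI = 1.03 m^3/ha/year

1.03


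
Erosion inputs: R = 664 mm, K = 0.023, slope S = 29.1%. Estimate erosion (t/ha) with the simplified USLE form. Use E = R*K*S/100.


Formula: E = R * K * S / 100  (simplified USLE)
R * K = 664 * 0.023 = 15.272
E = 15.272 * 29.1 / 100 = 4.44 t/ha

4.44


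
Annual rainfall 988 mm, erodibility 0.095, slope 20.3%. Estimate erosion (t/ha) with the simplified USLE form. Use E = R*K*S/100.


Formula: E = R * K * S / 100  (simplified USLE)
R * K = 988 * 0.095 = 93.86
E = 93.86 * 20.3 / 100 = 19.05 t/ha

19.05


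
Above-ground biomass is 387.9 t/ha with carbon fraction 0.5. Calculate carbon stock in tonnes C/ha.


Formula: Carbon Stock = Biomass * Carbon Fraction
C = 387.9 t/ha * 0.5
C = 194.0 t C/ha

194.0


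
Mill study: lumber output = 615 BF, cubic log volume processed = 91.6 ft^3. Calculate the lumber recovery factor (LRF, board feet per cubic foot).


Formula: LRF = Lumber Output (BF) / Log Input (ft^3)
LRF = 615 BF / 91.6 ft^3
LRF = 6.71 BF/ft^3

6.71


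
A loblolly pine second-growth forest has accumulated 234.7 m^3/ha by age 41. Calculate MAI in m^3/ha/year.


Formula: MAI = Total Volume / Stand Age
MAI = 234.7 m^3/ha / 41 years
MAI = 5.72 m^3/ha/year

5.72


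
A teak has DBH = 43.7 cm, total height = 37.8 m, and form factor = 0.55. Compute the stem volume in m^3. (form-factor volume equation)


Formula: V = pi * (DBH/200)^2 * H * ff
Radius = DBH/200 = 43.7/200 = 0.2185 m
Radius^2 = 0.2185^2 = 0.04774225 m^2
V = pi * 0.04774225 * 37.8 * 0.55
V = 3.118 m^3

3.118


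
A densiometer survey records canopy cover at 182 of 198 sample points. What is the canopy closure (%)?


Formula: Canopy closure = covered points / total points * 100
Closure = 182 / 198 * 100
Closure = 0.9192 * 100 = 91.9%

91.9


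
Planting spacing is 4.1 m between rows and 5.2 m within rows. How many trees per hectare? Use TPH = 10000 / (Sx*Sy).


Formula: TPH = 10000 m^2/ha / (spacing_x * spacing_y)
Area per tree = 4.1 m * 5.2 m = 21.32 m^2
TPH = 10000 / 21.32 = 469 trees/ha

469


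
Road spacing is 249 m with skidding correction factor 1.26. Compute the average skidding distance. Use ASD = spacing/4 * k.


Formula: ASD = (spacing / 4) * correction
Uncorrected distance = spacing / 4 = 249 / 4 = 62.25 m
ASD = 62.25 * 1.26 = 78 m

78


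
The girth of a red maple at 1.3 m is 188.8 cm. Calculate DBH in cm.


Formula: DBH = C / pi
DBH = 188.8 / pi
pi = 3.14159...
DBH = 60.1 cm

60.1


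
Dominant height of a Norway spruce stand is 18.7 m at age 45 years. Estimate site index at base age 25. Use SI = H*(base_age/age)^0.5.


Formula: SI = H_dom * (base_age / age)^0.5
Age ratio = 25 / 45 = 0.55556
sqrt(age_ratio) = 0.74536
SI = 18.7 * 0.74536 = 13.9 m

13.9


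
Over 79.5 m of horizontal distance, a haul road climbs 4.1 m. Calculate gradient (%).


Formula: Gradient = rise / run * 100
Gradient = 4.1 / 79.5 * 100 = 5.2%

5.2


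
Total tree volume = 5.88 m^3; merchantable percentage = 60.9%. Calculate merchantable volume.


Formula: MV = V_total * (merchantable_pct / 100)
Merchantable fraction = 60.9% / 100 = 0.609
MV = 5.88 m^3 * 0.609 = 3.581 m^3

3.581


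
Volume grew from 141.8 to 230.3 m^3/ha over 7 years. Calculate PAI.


Formula: PAI = (V_T2 - V_T1) / (T2 - T1)
Volume increment = 230.3 - 141.8 = 88.5 m^3/ha
PAI = 88.5 / 7 = 12.64 m^3/ha/year

12.64


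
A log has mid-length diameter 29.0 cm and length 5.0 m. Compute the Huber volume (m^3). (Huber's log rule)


Huber: V = Am * L,  Am = pi*(Dm/200)^2
Am = pi*(29.0/200)^2 = 0.066052 m^2
V = 0.066052*5.0 = 0.3303 m^3

0.3303


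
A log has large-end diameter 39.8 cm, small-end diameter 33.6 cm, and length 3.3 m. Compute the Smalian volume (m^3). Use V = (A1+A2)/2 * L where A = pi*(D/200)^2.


Smalian: V = (A1 + A2)/2 * L,  A = pi*(D/200)^2
A1 = pi*(39.8/200)^2 = 0.12441 m^2
A2 = pi*(33.6/200)^2 = 0.088668 m^2
V = (0.12441+0.088668)/2*3.3 = 0.3516 m^3

0.3516


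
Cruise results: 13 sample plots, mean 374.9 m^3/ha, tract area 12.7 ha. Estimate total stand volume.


Formula: Total Volume = Mean Volume per ha * Total Area
Total Volume = 374.9 m^3/ha * 12.7 ha
Total Volume = 4761 m^3

4761


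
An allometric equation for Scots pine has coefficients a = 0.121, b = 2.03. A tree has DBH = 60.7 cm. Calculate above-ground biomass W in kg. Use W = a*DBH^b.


Formula: W = a * DBH^b  (allometric power law)
DBH^b = 60.7^2.03 = 4167.4754
W = 0.121 * 4167.4754 = 504.3 kg

504.3


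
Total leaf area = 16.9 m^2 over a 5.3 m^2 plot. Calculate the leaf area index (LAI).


Formula: LAI = total leaf area / ground area  (dimensionless)
LAI = 16.9 m^2 / 5.3 m^2
LAI = 3.19

3.19


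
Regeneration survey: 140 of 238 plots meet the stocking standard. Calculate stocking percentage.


Formula: Stocking % = stocked plots / total plots * 100
Stocking = 140 / 238 * 100
Stocking = 0.5882 * 100 = 58.8%

58.8


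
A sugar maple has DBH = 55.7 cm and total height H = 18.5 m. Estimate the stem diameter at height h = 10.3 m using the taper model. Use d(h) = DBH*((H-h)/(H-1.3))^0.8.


Taper: d(h) = DBH * ((H - h) / (H - 1.3))^0.8
Numerator = H - h = 18.5 - 10.3 = 8.2 m
Denominator = H - 1.3 = 18.5 - 1.3 = 17.2 m
Ratio = 8.2 / 17.2 = 0.47674
d = 55.7 * 0.47674^0.8 = 30.8 cm

30.8


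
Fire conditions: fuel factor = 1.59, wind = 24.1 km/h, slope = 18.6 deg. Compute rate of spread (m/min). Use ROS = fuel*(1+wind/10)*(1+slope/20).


Formula: ROS = fuel * (1 + wind/10) * (1 + slope/20)
Wind factor = 1 + 24.1/10 = 3.41
Slope factor = 1 + 18.6/20 = 1.93
ROS = 1.59 * 3.41 * 1.93 = 10.46 m/min

10.46


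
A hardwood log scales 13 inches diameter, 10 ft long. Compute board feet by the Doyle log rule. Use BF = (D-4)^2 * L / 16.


Doyle: BF = (D - 4)^2 * L / 16
Adjusted diameter = 13 - 4 = 9 in
(D-4)^2 = 9^2 = 81
BF = 81 * 10 / 16 = 51 BF

51


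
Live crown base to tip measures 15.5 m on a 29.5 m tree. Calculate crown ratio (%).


Formula: Crown Ratio = (Crown Length / Total Height) * 100
CR = (15.5 m / 29.5 m) * 100
CR = 0.5254 * 100 = 52.5%

52.5


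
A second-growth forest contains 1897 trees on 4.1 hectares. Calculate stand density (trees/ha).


Formula: Stand Density = N_trees / Area_ha
Density = 1897 trees / 4.1 ha
Density = 463 trees/ha

463


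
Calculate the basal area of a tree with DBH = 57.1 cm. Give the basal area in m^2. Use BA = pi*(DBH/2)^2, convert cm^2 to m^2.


Formula: BA = pi * (DBH/2)^2 / 10000  (cm^2 to m^2)
Radius = DBH/2 = 57.1/2 = 28.55 cm
BA = pi * 28.55^2 / 10000
   = 2560.72 cm^2 / 10000
   = 0.2561 m^2

0.2561


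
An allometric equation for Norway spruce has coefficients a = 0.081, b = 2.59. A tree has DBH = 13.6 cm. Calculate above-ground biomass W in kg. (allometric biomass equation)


Formula: W = a * DBH^b  (allometric power law)
DBH^b = 13.6^2.59 = 862.7119
W = 0.081 * 862.7119 = 69.9 kg

69.9


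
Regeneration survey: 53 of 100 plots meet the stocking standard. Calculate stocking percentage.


Formula: Stocking % = stocked plots / total plots * 100
Stocking = 53 / 100 * 100
Stocking = 0.53 * 100 = 53.0%

53.0


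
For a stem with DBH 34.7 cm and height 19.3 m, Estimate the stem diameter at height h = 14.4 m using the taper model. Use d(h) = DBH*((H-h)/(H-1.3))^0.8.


Taper: d(h) = DBH * ((H - h) / (H - 1.3))^0.8
Numerator = H - h = 19.3 - 14.4 = 4.9 m
Denominator = H - 1.3 = 19.3 - 1.3 = 18.0 m
Ratio = 4.9 / 18.0 = 0.27222
d = 34.7 * 0.27222^0.8 = 12.3 cm

12.3


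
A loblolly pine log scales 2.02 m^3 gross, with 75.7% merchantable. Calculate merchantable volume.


Formula: MV = V_total * (merchantable_pct / 100)
Merchantable fraction = 75.7% / 100 = 0.757
MV = 2.02 m^3 * 0.757 = 1.529 m^3

1.529


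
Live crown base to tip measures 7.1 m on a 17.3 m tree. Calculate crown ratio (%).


Formula: Crown Ratio = (Crown Length / Total Height) * 100
CR = (7.1 m / 17.3 m) * 100
CR = 0.4104 * 100 = 41.0%

41.0


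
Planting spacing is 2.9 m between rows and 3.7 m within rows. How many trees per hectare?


Formula: TPH = 10000 m^2/ha / (spacing_x * spacing_y)
Area per tree = 2.9 m * 3.7 m = 10.73 m^2
TPH = 10000 / 10.73 = 932 trees/ha

932


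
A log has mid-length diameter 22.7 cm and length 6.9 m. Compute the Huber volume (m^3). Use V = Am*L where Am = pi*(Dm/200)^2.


Huber: V = Am * L,  Am = pi*(Dm/200)^2
Am = pi*(22.7/200)^2 = 0.040471 m^2
V = 0.040471*6.9 = 0.2792 m^3

0.2792


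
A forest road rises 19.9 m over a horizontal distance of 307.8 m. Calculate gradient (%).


Formula: Gradient = rise / run * 100
Gradient = 19.9 / 307.8 * 100 = 6.5%

6.5


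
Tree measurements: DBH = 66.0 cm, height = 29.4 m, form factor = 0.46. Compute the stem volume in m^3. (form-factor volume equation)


Formula: V = pi * (DBH/200)^2 * H * ff
Radius = DBH/200 = 66.0/200 = 0.33 m
Radius^2 = 0.33^2 = 0.1089 m^2
V = pi * 0.1089 * 29.4 * 0.46
V = 4.627 m^3

4.627


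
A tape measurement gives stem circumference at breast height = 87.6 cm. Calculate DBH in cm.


Formula: DBH = C / pi
DBH = 87.6 / pi
pi = 3.14159...
DBH = 27.9 cm

27.9


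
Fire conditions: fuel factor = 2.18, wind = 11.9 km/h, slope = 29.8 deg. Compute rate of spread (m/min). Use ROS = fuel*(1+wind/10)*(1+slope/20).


Formula: ROS = fuel * (1 + wind/10) * (1 + slope/20)
Wind factor = 1 + 11.9/10 = 2.19
Slope factor = 1 + 29.8/20 = 2.49
ROS = 2.18 * 2.19 * 2.49 = 11.89 m/min

11.89


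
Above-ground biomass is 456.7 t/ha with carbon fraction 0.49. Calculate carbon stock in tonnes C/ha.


Formula: Carbon Stock = Biomass * Carbon Fraction
C = 456.7 t/ha * 0.49
C = 223.8 t C/ha

223.8


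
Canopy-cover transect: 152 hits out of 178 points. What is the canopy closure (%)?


Formula: Canopy closure = covered points / total points * 100
Closure = 152 / 178 * 100
Closure = 0.8539 * 100 = 85.4%

85.4


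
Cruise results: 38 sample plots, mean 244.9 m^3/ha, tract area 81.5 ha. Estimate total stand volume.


Formula: Total Volume = Mean Volume per ha * Total Area
Total Volume = 244.9 m^3/ha * 81.5 ha
Total Volume = 19959 m^3

19959


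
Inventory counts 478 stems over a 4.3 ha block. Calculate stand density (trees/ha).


Formula: Stand Density = N_trees / Area_ha
Density = 478 trees / 4.3 ha
Density = 111 trees/ha

111


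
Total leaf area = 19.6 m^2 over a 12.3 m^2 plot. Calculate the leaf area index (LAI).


Formula: LAI = total leaf area / ground area  (dimensionless)
LAI = 19.6 m^2 / 12.3 m^2
LAI = 1.59

1.59


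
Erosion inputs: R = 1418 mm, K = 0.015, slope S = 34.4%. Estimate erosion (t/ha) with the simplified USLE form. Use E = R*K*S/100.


Formula: E = R * K * S / 100  (simplified USLE)
R * K = 1418 * 0.015 = 21.27
E = 21.27 * 34.4 / 100 = 7.32 t/ha

7.32


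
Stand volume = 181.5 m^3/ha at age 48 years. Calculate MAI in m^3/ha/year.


Formula: MAI = Total Volume / Stand Age
MAI = 181.5 m^3/ha / 48 years
MAI = 3.78 m^3/ha/year

3.78


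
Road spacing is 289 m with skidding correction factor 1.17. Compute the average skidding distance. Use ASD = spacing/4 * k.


Formula: ASD = (spacing / 4) * correction
Uncorrected distance = spacing / 4 = 289 / 4 = 72.25 m
ASD = 72.25 * 1.17 = 85 m

85


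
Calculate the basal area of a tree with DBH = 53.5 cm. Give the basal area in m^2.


Formula: BA = pi * (DBH/2)^2 / 10000  (cm^2 to m^2)
Radius = DBH/2 = 53.5/2 = 26.75 cm
BA = pi * 26.75^2 / 10000
   = 2248.0059 cm^2 / 10000
   = 0.2248 m^2

0.2248


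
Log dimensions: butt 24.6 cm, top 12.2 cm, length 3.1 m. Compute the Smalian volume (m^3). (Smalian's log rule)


Smalian: V = (A1 + A2)/2 * L,  A = pi*(D/200)^2
A1 = pi*(24.6/200)^2 = 0.047529 m^2
A2 = pi*(12.2/200)^2 = 0.01169 m^2
V = (0.047529+0.01169)/2*3.1 = 0.0918 m^3

0.0918


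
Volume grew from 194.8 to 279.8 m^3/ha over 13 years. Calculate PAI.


Formula: PAI = (V_T2 - V_T1) / (T2 - T1)
Volume increment = 279.8 - 194.8 = 85.0 m^3/ha
PAI = 85.0 / 13 = 6.54 m^3/ha/year

6.54


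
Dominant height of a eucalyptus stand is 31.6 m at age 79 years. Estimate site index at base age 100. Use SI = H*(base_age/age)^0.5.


Formula: SI = H_dom * (base_age / age)^0.5
Age ratio = 100 / 79 = 1.26582
sqrt(age_ratio) = 1.12509
SI = 31.6 * 1.12509 = 35.6 m

35.6


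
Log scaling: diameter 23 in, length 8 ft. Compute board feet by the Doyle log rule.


Doyle: BF = (D - 4)^2 * L / 16
Adjusted diameter = 23 - 4 = 19 in
(D-4)^2 = 19^2 = 361
BF = 361 * 8 / 16 = 181 BF

181


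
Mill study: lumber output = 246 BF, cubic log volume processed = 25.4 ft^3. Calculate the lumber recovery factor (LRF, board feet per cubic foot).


Formula: LRF = Lumber Output (BF) / Log Input (ft^3)
LRF = 246 BF / 25.4 ft^3
LRF = 9.69 BF/ft^3

9.69


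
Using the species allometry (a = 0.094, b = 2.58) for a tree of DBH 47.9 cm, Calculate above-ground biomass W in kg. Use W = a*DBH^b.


Formula: W = a * DBH^b  (allometric power law)
DBH^b = 47.9^2.58 = 21640.417
W = 0.094 * 21640.417 = 2034.2 kg

2034.2


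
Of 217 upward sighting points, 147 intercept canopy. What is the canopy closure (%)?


Formula: Canopy closure = covered points / total points * 100
Closure = 147 / 217 * 100
Closure = 0.6774 * 100 = 67.7%

67.7


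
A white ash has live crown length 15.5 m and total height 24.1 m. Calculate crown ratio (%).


Formula: Crown Ratio = (Crown Length / Total Height) * 100
CR = (15.5 m / 24.1 m) * 100
CR = 0.6432 * 100 = 64.3%

64.3


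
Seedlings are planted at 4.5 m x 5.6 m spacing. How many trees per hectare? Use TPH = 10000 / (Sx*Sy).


Formula: TPH = 10000 m^2/ha / (spacing_x * spacing_y)
Area per tree = 4.5 m * 5.6 m = 25.2 m^2
TPH = 10000 / 25.2 = 397 trees/ha

397


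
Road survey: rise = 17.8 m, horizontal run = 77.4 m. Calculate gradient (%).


Formula: Gradient = rise / run * 100
Gradient = 17.8 / 77.4 * 100 = 23.0%

23.0


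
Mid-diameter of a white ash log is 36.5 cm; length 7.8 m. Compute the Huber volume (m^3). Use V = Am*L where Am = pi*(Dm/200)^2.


Huber: V = Am * L,  Am = pi*(Dm/200)^2
Am = pi*(36.5/200)^2 = 0.104635 m^2
V = 0.104635*7.8 = 0.8162 m^3

0.8162


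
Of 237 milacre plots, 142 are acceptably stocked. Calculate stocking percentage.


Formula: Stocking % = stocked plots / total plots * 100
Stocking = 142 / 237 * 100
Stocking = 0.5992 * 100 = 59.9%

59.9


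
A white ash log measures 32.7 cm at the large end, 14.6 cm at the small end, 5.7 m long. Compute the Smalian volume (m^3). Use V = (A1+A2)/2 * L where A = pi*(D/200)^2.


Smalian: V = (A1 + A2)/2 * L,  A = pi*(D/200)^2
A1 = pi*(32.7/200)^2 = 0.083982 m^2
A2 = pi*(14.6/200)^2 = 0.016742 m^2
V = (0.083982+0.016742)/2*5.7 = 0.2871 m^3

0.2871


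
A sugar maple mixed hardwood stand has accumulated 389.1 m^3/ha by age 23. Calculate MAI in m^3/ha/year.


Formula: MAI = Total Volume / Stand Age
MAI = 389.1 m^3/ha / 23 years
MAI = 16.92 m^3/ha/year

16.92


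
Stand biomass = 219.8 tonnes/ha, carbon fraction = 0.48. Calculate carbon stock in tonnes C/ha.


Formula: Carbon Stock = Biomass * Carbon Fraction
C = 219.8 t/ha * 0.48
C = 105.5 t C/ha

105.5


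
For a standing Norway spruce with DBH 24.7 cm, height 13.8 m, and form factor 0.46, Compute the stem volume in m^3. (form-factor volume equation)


Formula: V = pi * (DBH/200)^2 * H * ff
Radius = DBH/200 = 24.7/200 = 0.1235 m
Radius^2 = 0.1235^2 = 0.01525225 m^2
V = pi * 0.01525225 * 13.8 * 0.46
V = 0.304 m^3

0.304


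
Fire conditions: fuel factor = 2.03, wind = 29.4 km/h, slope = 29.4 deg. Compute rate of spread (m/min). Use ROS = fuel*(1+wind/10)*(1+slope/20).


Formula: ROS = fuel * (1 + wind/10) * (1 + slope/20)
Wind factor = 1 + 29.4/10 = 3.94
Slope factor = 1 + 29.4/20 = 2.47
ROS = 2.03 * 3.94 * 2.47 = 19.76 m/min

19.76


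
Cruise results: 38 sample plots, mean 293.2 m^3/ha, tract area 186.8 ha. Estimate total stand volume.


Formula: Total Volume = Mean Volume per ha * Total Area
Total Volume = 293.2 m^3/ha * 186.8 ha
Total Volume = 54770 m^3

54770


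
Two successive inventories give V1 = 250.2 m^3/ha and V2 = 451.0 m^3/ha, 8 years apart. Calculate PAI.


Formula: PAI = (V_T2 - V_T1) / (T2 - T1)
Volume increment = 451.0 - 250.2 = 200.8 m^3/ha
PAI = 200.8 / 8 = 25.1 m^3/ha/year

25.1


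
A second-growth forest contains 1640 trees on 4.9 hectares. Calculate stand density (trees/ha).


Formula: Stand Density = N_trees / Area_ha
Density = 1640 trees / 4.9 ha
Density = 335 trees/ha

335


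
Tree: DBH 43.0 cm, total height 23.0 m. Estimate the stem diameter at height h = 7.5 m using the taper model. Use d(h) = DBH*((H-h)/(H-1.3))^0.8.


Taper: d(h) = DBH * ((H - h) / (H - 1.3))^0.8
Numerator = H - h = 23.0 - 7.5 = 15.5 m
Denominator = H - 1.3 = 23.0 - 1.3 = 21.7 m
Ratio = 15.5 / 21.7 = 0.71429
d = 43.0 * 0.71429^0.8 = 32.9 cm

32.9


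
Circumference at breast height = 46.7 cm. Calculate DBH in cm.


Formula: DBH = C / pi
DBH = 46.7 / pi
pi = 3.14159...
DBH = 14.9 cm

14.9


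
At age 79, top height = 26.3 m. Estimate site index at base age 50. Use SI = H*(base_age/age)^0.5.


Formula: SI = H_dom * (base_age / age)^0.5
Age ratio = 50 / 79 = 0.63291
sqrt(age_ratio) = 0.79556
SI = 26.3 * 0.79556 = 20.9 m

20.9


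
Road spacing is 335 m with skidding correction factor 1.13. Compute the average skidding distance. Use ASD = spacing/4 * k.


Formula: ASD = (spacing / 4) * correction
Uncorrected distance = spacing / 4 = 335 / 4 = 83.75 m
ASD = 83.75 * 1.13 = 95 m

95


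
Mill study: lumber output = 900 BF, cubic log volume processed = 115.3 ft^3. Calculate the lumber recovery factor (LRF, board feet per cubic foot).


Formula: LRF = Lumber Output (BF) / Log Input (ft^3)
LRF = 900 BF / 115.3 ft^3
LRF = 7.81 BF/ft^3

7.81


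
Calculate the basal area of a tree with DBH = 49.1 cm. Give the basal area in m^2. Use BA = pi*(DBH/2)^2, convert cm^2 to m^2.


Formula: BA = pi * (DBH/2)^2 / 10000  (cm^2 to m^2)
Radius = DBH/2 = 49.1/2 = 24.55 cm
BA = pi * 24.55^2 / 10000
   = 1893.4457 cm^2 / 10000
   = 0.1893 m^2

0.1893


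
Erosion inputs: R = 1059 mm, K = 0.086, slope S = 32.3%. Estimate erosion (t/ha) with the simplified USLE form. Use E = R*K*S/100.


Formula: E = R * K * S / 100  (simplified USLE)
R * K = 1059 * 0.086 = 91.074
E = 91.074 * 32.3 / 100 = 29.42 t/ha

29.42


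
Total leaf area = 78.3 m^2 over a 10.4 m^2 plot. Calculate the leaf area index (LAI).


Formula: LAI = total leaf area / ground area  (dimensionless)
LAI = 78.3 m^2 / 10.4 m^2
LAI = 7.53

7.53


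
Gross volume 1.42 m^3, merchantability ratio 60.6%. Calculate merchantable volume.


Formula: MV = V_total * (merchantable_pct / 100)
Merchantable fraction = 60.6% / 100 = 0.606
MV = 1.42 m^3 * 0.606 = 0.861 m^3

0.861


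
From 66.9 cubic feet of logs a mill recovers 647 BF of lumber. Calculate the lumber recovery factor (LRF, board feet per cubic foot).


Formula: LRF = Lumber Output (BF) / Log Input (ft^3)
LRF = 647 BF / 66.9 ft^3
LRF = 9.67 BF/ft^3

9.67


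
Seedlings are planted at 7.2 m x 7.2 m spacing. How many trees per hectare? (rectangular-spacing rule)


Formula: TPH = 10000 m^2/ha / (spacing_x * spacing_y)
Area per tree = 7.2 m * 7.2 m = 51.84 m^2
TPH = 10000 / 51.84 = 193 trees/ha

193


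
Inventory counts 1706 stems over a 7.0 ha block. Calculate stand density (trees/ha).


Formula: Stand Density = N_trees / Area_ha
Density = 1706 trees / 7.0 ha
Density = 244 trees/ha

244


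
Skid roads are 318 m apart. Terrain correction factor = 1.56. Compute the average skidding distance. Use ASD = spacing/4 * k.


Formula: ASD = (spacing / 4) * correction
Uncorrected distance = spacing / 4 = 318 / 4 = 79.5 m
ASD = 79.5 * 1.56 = 124 m

124


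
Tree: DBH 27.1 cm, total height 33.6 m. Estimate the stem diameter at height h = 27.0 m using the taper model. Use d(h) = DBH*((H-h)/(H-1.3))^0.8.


Taper: d(h) = DBH * ((H - h) / (H - 1.3))^0.8
Numerator = H - h = 33.6 - 27.0 = 6.6 m
Denominator = H - 1.3 = 33.6 - 1.3 = 32.3 m
Ratio = 6.6 / 32.3 = 0.20433
d = 27.1 * 0.20433^0.8 = 7.6 cm

7.6


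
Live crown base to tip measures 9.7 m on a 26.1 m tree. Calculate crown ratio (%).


Formula: Crown Ratio = (Crown Length / Total Height) * 100
CR = (9.7 m / 26.1 m) * 100
CR = 0.3716 * 100 = 37.2%

37.2


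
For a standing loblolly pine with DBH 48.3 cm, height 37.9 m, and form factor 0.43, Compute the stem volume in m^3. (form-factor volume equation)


Formula: V = pi * (DBH/200)^2 * H * ff
Radius = DBH/200 = 48.3/200 = 0.2415 m
Radius^2 = 0.2415^2 = 0.05832225 m^2
V = pi * 0.05832225 * 37.9 * 0.43
V = 2.986 m^3

2.986


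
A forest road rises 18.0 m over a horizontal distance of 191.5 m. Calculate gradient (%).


Formula: Gradient = rise / run * 100
Gradient = 18.0 / 191.5 * 100 = 9.4%

9.4


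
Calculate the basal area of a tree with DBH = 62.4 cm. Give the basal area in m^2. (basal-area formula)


Formula: BA = pi * (DBH/2)^2 / 10000  (cm^2 to m^2)
Radius = DBH/2 = 62.4/2 = 31.2 cm
BA = pi * 31.2^2 / 10000
   = 3058.152 cm^2 / 10000
   = 0.3058 m^2

0.3058


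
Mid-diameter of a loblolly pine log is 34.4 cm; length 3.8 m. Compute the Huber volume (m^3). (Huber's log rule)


Huber: V = Am * L,  Am = pi*(Dm/200)^2
Am = pi*(34.4/200)^2 = 0.092941 m^2
V = 0.092941*3.8 = 0.3532 m^3

0.3532


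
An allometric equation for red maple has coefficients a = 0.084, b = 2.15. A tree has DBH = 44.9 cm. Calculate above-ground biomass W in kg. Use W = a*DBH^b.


Formula: W = a * DBH^b  (allometric power law)
DBH^b = 44.9^2.15 = 3567.2179
W = 0.084 * 3567.2179 = 299.6 kg

299.6


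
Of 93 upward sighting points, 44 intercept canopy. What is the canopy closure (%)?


Formula: Canopy closure = covered points / total points * 100
Closure = 44 / 93 * 100
Closure = 0.4731 * 100 = 47.3%

47.3


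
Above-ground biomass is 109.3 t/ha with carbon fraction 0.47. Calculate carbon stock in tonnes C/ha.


Formula: Carbon Stock = Biomass * Carbon Fraction
C = 109.3 t/ha * 0.47
C = 51.4 t C/ha

51.4


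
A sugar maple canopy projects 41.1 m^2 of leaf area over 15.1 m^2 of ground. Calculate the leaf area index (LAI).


Formula: LAI = total leaf area / ground area  (dimensionless)
LAI = 41.1 m^2 / 15.1 m^2
LAI = 2.72

2.72
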